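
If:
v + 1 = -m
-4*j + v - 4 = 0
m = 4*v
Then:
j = -21/20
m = -4/5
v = -1/5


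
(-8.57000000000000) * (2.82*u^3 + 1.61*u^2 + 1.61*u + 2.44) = -24.1674*u^3 - 13.7977*u^2 - 13.7977*u - 20.9108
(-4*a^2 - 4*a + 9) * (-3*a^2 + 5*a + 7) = 12*a^4 - 8*a^3 - 75*a^2 + 17*a + 63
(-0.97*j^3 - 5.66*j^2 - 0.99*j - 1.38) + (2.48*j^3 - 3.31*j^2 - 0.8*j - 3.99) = 1.51*j^3 - 8.97*j^2 - 1.79*j - 5.37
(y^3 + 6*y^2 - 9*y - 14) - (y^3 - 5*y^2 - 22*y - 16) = 11*y^2 + 13*y + 2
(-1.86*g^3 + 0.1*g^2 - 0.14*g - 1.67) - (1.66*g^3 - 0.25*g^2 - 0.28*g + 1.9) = -3.52*g^3 + 0.35*g^2 + 0.14*g - 3.57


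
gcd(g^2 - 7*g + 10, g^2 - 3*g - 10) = g - 5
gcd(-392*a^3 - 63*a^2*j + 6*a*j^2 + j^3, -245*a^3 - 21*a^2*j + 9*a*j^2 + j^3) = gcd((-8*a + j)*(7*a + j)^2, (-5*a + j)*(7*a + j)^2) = 49*a^2 + 14*a*j + j^2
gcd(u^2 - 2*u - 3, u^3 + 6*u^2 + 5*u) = u + 1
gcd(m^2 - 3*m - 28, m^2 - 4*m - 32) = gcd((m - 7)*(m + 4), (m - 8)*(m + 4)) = m + 4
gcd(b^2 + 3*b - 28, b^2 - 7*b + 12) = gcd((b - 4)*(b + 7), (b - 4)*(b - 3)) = b - 4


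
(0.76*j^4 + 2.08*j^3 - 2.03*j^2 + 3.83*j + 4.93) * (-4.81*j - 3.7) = -3.6556*j^5 - 12.8168*j^4 + 2.0683*j^3 - 10.9113*j^2 - 37.8843*j - 18.241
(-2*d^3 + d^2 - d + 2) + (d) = -2*d^3 + d^2 + 2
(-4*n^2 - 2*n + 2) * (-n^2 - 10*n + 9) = 4*n^4 + 42*n^3 - 18*n^2 - 38*n + 18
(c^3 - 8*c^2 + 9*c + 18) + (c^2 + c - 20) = c^3 - 7*c^2 + 10*c - 2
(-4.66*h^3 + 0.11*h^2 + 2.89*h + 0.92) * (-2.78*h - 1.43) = 12.9548*h^4 + 6.358*h^3 - 8.1915*h^2 - 6.6903*h - 1.3156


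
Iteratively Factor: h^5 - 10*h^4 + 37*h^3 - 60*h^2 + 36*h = (h - 3)*(h^4 - 7*h^3 + 16*h^2 - 12*h) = (h - 3)*(h - 2)*(h^3 - 5*h^2 + 6*h) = h*(h - 3)*(h - 2)*(h^2 - 5*h + 6) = h*(h - 3)^2*(h - 2)*(h - 2)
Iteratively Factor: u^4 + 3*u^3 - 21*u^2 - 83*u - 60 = (u + 4)*(u^3 - u^2 - 17*u - 15) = (u - 5)*(u + 4)*(u^2 + 4*u + 3) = (u - 5)*(u + 3)*(u + 4)*(u + 1)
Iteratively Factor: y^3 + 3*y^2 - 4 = (y + 2)*(y^2 + y - 2) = (y + 2)^2*(y - 1)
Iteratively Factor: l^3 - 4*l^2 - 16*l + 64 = (l - 4)*(l^2 - 16) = (l - 4)^2*(l + 4)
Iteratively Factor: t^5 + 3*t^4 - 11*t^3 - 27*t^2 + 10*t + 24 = (t + 2)*(t^4 + t^3 - 13*t^2 - t + 12) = (t + 2)*(t + 4)*(t^3 - 3*t^2 - t + 3) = (t - 3)*(t + 2)*(t + 4)*(t^2 - 1) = (t - 3)*(t - 1)*(t + 2)*(t + 4)*(t + 1)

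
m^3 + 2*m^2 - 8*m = m*(m - 2)*(m + 4)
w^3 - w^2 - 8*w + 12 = (w - 2)^2*(w + 3)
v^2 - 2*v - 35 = (v - 7)*(v + 5)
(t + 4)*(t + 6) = t^2 + 10*t + 24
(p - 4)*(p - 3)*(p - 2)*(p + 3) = p^4 - 6*p^3 - p^2 + 54*p - 72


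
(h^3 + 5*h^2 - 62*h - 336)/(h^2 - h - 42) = (h^2 - h - 56)/(h - 7)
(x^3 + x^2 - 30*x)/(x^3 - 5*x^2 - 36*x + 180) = x/(x - 6)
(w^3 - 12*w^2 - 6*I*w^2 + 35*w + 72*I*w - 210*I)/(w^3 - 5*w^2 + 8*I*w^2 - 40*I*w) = (w^2 - w*(7 + 6*I) + 42*I)/(w*(w + 8*I))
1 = 1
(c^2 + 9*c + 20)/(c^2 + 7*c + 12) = (c + 5)/(c + 3)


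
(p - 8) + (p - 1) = 2*p - 9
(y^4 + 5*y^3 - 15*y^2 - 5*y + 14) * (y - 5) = y^5 - 40*y^3 + 70*y^2 + 39*y - 70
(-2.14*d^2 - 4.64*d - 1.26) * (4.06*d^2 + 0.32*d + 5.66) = -8.6884*d^4 - 19.5232*d^3 - 18.7128*d^2 - 26.6656*d - 7.1316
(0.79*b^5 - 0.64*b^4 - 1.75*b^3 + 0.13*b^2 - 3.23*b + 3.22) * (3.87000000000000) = 3.0573*b^5 - 2.4768*b^4 - 6.7725*b^3 + 0.5031*b^2 - 12.5001*b + 12.4614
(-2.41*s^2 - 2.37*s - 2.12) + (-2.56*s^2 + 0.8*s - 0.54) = -4.97*s^2 - 1.57*s - 2.66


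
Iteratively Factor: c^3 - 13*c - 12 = (c + 3)*(c^2 - 3*c - 4) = (c - 4)*(c + 3)*(c + 1)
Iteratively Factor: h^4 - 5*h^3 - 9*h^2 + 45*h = (h - 5)*(h^3 - 9*h) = (h - 5)*(h + 3)*(h^2 - 3*h) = h*(h - 5)*(h + 3)*(h - 3)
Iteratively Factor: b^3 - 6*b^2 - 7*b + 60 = (b - 5)*(b^2 - b - 12) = (b - 5)*(b + 3)*(b - 4)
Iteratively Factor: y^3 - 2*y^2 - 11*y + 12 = (y - 4)*(y^2 + 2*y - 3) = (y - 4)*(y - 1)*(y + 3)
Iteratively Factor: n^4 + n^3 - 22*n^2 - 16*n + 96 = (n - 2)*(n^3 + 3*n^2 - 16*n - 48) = (n - 2)*(n + 4)*(n^2 - n - 12) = (n - 4)*(n - 2)*(n + 4)*(n + 3)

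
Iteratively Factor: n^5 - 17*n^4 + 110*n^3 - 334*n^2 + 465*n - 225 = (n - 3)*(n^4 - 14*n^3 + 68*n^2 - 130*n + 75) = (n - 3)*(n - 1)*(n^3 - 13*n^2 + 55*n - 75) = (n - 5)*(n - 3)*(n - 1)*(n^2 - 8*n + 15) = (n - 5)^2*(n - 3)*(n - 1)*(n - 3)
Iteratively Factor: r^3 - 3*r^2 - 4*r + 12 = (r + 2)*(r^2 - 5*r + 6) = (r - 3)*(r + 2)*(r - 2)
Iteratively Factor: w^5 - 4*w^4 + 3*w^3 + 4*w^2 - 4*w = (w)*(w^4 - 4*w^3 + 3*w^2 + 4*w - 4) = w*(w - 1)*(w^3 - 3*w^2 + 4) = w*(w - 2)*(w - 1)*(w^2 - w - 2) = w*(w - 2)^2*(w - 1)*(w + 1)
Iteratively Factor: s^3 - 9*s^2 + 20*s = (s - 5)*(s^2 - 4*s) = s*(s - 5)*(s - 4)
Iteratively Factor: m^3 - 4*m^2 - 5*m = (m + 1)*(m^2 - 5*m) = m*(m + 1)*(m - 5)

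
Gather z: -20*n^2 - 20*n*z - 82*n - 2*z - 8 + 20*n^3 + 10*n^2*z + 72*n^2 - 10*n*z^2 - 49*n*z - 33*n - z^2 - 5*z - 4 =20*n^3 + 52*n^2 - 115*n + z^2*(-10*n - 1) + z*(10*n^2 - 69*n - 7) - 12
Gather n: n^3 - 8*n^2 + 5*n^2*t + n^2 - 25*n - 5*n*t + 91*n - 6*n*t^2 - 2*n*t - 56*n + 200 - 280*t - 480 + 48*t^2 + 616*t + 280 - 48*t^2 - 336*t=n^3 + n^2*(5*t - 7) + n*(-6*t^2 - 7*t + 10)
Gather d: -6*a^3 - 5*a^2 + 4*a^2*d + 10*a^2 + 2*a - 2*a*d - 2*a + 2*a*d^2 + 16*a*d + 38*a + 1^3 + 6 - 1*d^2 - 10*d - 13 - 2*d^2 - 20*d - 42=-6*a^3 + 5*a^2 + 38*a + d^2*(2*a - 3) + d*(4*a^2 + 14*a - 30) - 48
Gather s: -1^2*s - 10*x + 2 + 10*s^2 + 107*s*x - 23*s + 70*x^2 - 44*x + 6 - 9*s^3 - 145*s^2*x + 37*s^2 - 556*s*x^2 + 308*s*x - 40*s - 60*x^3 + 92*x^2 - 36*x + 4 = -9*s^3 + s^2*(47 - 145*x) + s*(-556*x^2 + 415*x - 64) - 60*x^3 + 162*x^2 - 90*x + 12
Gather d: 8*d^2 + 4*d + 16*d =8*d^2 + 20*d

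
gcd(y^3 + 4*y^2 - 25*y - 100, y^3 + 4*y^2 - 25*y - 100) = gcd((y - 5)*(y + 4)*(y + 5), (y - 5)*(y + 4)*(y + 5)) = y^3 + 4*y^2 - 25*y - 100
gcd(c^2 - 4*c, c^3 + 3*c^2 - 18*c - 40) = c - 4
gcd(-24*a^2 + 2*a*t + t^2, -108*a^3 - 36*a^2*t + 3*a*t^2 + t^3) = 6*a + t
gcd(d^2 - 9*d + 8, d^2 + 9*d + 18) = 1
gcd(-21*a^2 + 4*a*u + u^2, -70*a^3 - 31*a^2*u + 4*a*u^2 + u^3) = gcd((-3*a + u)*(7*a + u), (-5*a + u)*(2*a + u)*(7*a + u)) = 7*a + u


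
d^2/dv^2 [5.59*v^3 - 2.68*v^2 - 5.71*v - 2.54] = 33.54*v - 5.36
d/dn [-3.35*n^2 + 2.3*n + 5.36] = 2.3 - 6.7*n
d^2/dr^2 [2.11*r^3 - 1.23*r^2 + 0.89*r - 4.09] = 12.66*r - 2.46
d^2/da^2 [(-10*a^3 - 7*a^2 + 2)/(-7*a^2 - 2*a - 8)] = 12*(-103*a^3 - 165*a^2 + 306*a + 92)/(343*a^6 + 294*a^5 + 1260*a^4 + 680*a^3 + 1440*a^2 + 384*a + 512)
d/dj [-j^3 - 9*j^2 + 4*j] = -3*j^2 - 18*j + 4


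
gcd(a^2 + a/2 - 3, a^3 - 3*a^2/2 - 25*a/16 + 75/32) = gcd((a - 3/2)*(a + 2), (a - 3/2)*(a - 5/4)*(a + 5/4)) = a - 3/2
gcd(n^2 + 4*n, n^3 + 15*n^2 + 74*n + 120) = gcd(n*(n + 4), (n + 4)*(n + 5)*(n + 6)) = n + 4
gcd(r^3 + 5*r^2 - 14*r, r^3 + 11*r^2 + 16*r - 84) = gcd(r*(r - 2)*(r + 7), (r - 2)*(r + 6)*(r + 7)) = r^2 + 5*r - 14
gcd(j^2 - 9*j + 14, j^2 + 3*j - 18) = 1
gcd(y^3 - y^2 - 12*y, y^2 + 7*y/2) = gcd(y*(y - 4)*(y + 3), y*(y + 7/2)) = y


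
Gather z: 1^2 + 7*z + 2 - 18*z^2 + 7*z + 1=-18*z^2 + 14*z + 4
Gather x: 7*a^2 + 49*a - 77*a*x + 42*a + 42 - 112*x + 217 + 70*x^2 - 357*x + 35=7*a^2 + 91*a + 70*x^2 + x*(-77*a - 469) + 294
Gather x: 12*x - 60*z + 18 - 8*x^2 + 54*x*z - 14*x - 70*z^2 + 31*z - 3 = -8*x^2 + x*(54*z - 2) - 70*z^2 - 29*z + 15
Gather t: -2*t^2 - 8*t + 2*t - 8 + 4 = -2*t^2 - 6*t - 4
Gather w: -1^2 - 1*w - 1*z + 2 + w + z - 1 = 0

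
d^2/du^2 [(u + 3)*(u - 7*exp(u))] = -7*u*exp(u) - 35*exp(u) + 2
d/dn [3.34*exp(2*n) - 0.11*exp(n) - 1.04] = (6.68*exp(n) - 0.11)*exp(n)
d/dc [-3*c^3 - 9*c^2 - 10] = 9*c*(-c - 2)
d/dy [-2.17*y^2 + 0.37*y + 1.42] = 0.37 - 4.34*y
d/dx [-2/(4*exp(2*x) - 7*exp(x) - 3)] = (16*exp(x) - 14)*exp(x)/(-4*exp(2*x) + 7*exp(x) + 3)^2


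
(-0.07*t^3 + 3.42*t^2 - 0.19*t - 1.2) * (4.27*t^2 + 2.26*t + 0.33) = -0.2989*t^5 + 14.4452*t^4 + 6.8948*t^3 - 4.4248*t^2 - 2.7747*t - 0.396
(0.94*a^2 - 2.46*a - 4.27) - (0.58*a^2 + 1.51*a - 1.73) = 0.36*a^2 - 3.97*a - 2.54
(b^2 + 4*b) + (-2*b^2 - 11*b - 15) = -b^2 - 7*b - 15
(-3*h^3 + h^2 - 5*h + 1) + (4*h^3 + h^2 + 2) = h^3 + 2*h^2 - 5*h + 3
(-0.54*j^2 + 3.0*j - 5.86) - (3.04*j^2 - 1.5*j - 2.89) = -3.58*j^2 + 4.5*j - 2.97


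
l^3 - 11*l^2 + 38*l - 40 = (l - 5)*(l - 4)*(l - 2)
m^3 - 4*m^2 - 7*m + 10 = (m - 5)*(m - 1)*(m + 2)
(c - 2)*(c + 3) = c^2 + c - 6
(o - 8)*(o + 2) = o^2 - 6*o - 16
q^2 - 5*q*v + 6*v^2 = (q - 3*v)*(q - 2*v)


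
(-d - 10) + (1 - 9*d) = -10*d - 9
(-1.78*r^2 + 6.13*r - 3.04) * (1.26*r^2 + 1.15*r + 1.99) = -2.2428*r^4 + 5.6768*r^3 - 0.323100000000001*r^2 + 8.7027*r - 6.0496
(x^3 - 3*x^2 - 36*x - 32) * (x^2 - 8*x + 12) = x^5 - 11*x^4 + 220*x^2 - 176*x - 384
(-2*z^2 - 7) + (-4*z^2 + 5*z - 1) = -6*z^2 + 5*z - 8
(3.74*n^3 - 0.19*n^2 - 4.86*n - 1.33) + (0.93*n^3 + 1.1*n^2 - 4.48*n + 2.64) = 4.67*n^3 + 0.91*n^2 - 9.34*n + 1.31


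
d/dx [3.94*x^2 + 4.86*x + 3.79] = 7.88*x + 4.86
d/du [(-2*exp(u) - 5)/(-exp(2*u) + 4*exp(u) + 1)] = 2*(-(exp(u) - 2)*(2*exp(u) + 5) + exp(2*u) - 4*exp(u) - 1)*exp(u)/(-exp(2*u) + 4*exp(u) + 1)^2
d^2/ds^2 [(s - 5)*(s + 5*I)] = 2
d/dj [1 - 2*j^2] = -4*j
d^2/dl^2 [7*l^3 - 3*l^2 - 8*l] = 42*l - 6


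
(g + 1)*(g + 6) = g^2 + 7*g + 6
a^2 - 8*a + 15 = (a - 5)*(a - 3)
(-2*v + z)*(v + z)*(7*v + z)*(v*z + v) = -14*v^4*z - 14*v^4 - 9*v^3*z^2 - 9*v^3*z + 6*v^2*z^3 + 6*v^2*z^2 + v*z^4 + v*z^3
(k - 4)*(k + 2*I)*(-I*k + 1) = -I*k^3 + 3*k^2 + 4*I*k^2 - 12*k + 2*I*k - 8*I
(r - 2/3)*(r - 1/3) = r^2 - r + 2/9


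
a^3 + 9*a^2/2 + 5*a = a*(a + 2)*(a + 5/2)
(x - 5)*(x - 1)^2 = x^3 - 7*x^2 + 11*x - 5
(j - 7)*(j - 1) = j^2 - 8*j + 7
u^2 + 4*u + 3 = (u + 1)*(u + 3)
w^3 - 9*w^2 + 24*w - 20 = (w - 5)*(w - 2)^2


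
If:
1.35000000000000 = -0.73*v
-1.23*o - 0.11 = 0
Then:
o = -0.09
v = -1.85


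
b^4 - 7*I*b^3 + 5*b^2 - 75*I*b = b*(b - 5*I)^2*(b + 3*I)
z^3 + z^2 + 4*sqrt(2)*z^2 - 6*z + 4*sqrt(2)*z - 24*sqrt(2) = (z - 2)*(z + 3)*(z + 4*sqrt(2))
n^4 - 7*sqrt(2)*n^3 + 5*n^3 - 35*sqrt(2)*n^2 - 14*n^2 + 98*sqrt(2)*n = n*(n - 2)*(n + 7)*(n - 7*sqrt(2))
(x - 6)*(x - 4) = x^2 - 10*x + 24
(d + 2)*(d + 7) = d^2 + 9*d + 14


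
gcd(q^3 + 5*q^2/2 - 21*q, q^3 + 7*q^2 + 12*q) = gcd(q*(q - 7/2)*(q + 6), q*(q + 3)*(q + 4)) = q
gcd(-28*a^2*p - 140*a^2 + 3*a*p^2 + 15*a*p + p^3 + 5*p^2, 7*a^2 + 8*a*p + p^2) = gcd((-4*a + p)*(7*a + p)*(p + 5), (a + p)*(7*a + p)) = 7*a + p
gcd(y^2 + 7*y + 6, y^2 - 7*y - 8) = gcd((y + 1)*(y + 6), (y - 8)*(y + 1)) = y + 1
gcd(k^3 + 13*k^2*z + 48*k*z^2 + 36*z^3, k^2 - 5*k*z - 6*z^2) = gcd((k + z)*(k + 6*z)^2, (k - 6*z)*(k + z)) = k + z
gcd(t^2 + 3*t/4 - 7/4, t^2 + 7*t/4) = t + 7/4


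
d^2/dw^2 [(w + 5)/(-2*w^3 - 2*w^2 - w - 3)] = 2*(-(w + 5)*(6*w^2 + 4*w + 1)^2 + (6*w^2 + 4*w + 2*(w + 5)*(3*w + 1) + 1)*(2*w^3 + 2*w^2 + w + 3))/(2*w^3 + 2*w^2 + w + 3)^3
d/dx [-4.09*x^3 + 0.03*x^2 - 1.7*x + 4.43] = -12.27*x^2 + 0.06*x - 1.7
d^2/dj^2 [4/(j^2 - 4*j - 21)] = 8*(j^2 - 4*j - 4*(j - 2)^2 - 21)/(-j^2 + 4*j + 21)^3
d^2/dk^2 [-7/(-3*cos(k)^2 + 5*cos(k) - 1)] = 7*(36*sin(k)^4 - 31*sin(k)^2 + 245*cos(k)/4 - 45*cos(3*k)/4 - 49)/(3*sin(k)^2 + 5*cos(k) - 4)^3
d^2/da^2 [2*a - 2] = 0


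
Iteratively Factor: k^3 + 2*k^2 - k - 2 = (k - 1)*(k^2 + 3*k + 2) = (k - 1)*(k + 2)*(k + 1)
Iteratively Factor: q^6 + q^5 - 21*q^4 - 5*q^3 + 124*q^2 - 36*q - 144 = (q + 3)*(q^5 - 2*q^4 - 15*q^3 + 40*q^2 + 4*q - 48) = (q + 3)*(q + 4)*(q^4 - 6*q^3 + 9*q^2 + 4*q - 12) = (q - 2)*(q + 3)*(q + 4)*(q^3 - 4*q^2 + q + 6) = (q - 2)*(q + 1)*(q + 3)*(q + 4)*(q^2 - 5*q + 6) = (q - 2)^2*(q + 1)*(q + 3)*(q + 4)*(q - 3)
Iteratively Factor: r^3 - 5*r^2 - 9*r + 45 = (r - 5)*(r^2 - 9) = (r - 5)*(r + 3)*(r - 3)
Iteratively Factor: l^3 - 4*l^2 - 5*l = (l + 1)*(l^2 - 5*l) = l*(l + 1)*(l - 5)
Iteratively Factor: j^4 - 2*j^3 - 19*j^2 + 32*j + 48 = (j - 3)*(j^3 + j^2 - 16*j - 16) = (j - 3)*(j + 1)*(j^2 - 16) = (j - 4)*(j - 3)*(j + 1)*(j + 4)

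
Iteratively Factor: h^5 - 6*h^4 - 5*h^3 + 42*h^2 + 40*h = (h)*(h^4 - 6*h^3 - 5*h^2 + 42*h + 40) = h*(h + 2)*(h^3 - 8*h^2 + 11*h + 20) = h*(h - 5)*(h + 2)*(h^2 - 3*h - 4) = h*(h - 5)*(h - 4)*(h + 2)*(h + 1)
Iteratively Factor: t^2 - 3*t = (t)*(t - 3)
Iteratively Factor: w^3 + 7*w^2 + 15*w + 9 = (w + 3)*(w^2 + 4*w + 3) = (w + 1)*(w + 3)*(w + 3)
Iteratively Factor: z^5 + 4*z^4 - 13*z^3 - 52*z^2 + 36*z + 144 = (z - 2)*(z^4 + 6*z^3 - z^2 - 54*z - 72) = (z - 3)*(z - 2)*(z^3 + 9*z^2 + 26*z + 24) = (z - 3)*(z - 2)*(z + 2)*(z^2 + 7*z + 12) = (z - 3)*(z - 2)*(z + 2)*(z + 3)*(z + 4)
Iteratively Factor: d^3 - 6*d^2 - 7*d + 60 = (d - 4)*(d^2 - 2*d - 15) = (d - 4)*(d + 3)*(d - 5)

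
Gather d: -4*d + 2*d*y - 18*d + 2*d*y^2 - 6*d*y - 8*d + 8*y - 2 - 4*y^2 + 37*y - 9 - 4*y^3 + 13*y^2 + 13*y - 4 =d*(2*y^2 - 4*y - 30) - 4*y^3 + 9*y^2 + 58*y - 15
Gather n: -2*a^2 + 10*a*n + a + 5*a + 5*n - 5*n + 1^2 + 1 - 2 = -2*a^2 + 10*a*n + 6*a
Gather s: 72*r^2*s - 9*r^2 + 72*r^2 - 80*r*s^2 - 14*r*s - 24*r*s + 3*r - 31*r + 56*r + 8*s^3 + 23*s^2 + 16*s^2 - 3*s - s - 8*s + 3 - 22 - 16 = 63*r^2 + 28*r + 8*s^3 + s^2*(39 - 80*r) + s*(72*r^2 - 38*r - 12) - 35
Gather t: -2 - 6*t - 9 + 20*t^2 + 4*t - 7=20*t^2 - 2*t - 18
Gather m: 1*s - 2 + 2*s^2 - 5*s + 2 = 2*s^2 - 4*s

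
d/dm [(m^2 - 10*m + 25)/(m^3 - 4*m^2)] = (-m^3 + 20*m^2 - 115*m + 200)/(m^3*(m^2 - 8*m + 16))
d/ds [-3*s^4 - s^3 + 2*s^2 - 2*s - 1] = -12*s^3 - 3*s^2 + 4*s - 2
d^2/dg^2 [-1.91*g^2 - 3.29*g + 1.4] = -3.82000000000000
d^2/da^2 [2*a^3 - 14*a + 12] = 12*a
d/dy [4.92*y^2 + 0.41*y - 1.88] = 9.84*y + 0.41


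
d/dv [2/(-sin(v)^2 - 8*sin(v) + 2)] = 4*(sin(v) + 4)*cos(v)/(sin(v)^2 + 8*sin(v) - 2)^2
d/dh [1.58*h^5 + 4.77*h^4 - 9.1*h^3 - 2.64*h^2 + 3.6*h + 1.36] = 7.9*h^4 + 19.08*h^3 - 27.3*h^2 - 5.28*h + 3.6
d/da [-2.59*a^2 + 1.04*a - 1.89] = 1.04 - 5.18*a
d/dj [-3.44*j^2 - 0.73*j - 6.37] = -6.88*j - 0.73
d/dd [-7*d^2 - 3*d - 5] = -14*d - 3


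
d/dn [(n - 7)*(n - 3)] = 2*n - 10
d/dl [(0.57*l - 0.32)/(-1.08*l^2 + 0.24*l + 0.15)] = (0.6156*l^2 - 0.6912*l + 0.1623)/(1.1664*l^4 - 0.5184*l^3 - 0.2664*l^2 + 0.072*l + 0.0225)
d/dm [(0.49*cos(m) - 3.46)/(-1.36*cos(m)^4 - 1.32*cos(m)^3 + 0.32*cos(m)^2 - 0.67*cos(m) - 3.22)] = (-1.9992*cos(m)^4 + 17.5288*cos(m)^3 + 13.8584*cos(m)^2 - 2.2144*cos(m) + 3.896)*sin(m)/(1.8496*cos(m)^8 + 3.5904*cos(m)^7 + 0.872*cos(m)^6 + 0.9776*cos(m)^5 + 10.6296*cos(m)^4 + 8.072*cos(m)^3 - 1.6119*cos(m)^2 + 4.3148*cos(m) + 10.3684)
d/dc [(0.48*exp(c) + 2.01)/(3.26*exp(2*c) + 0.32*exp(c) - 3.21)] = (-(0.48*exp(c) + 2.01)*(6.52*exp(c) + 0.32) + 1.5648*exp(2*c) + 0.1536*exp(c) - 1.5408)*exp(c)/(3.26*exp(2*c) + 0.32*exp(c) - 3.21)^2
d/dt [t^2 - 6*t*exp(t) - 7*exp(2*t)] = -6*t*exp(t) + 2*t - 14*exp(2*t) - 6*exp(t)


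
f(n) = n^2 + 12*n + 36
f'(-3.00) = 6.00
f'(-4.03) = 3.94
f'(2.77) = 17.54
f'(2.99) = 17.98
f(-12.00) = 36.00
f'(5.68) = 23.36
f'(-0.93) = 10.14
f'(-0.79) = 10.42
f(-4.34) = 2.76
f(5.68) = 136.42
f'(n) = 2*n + 12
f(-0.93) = 25.70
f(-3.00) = 9.00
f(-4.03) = 3.88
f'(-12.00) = -12.00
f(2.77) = 76.91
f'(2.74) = 17.48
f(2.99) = 80.82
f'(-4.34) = 3.32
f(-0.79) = 27.14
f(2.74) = 76.39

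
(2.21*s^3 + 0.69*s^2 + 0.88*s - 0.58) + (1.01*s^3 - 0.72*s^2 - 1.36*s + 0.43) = 3.22*s^3 - 0.03*s^2 - 0.48*s - 0.15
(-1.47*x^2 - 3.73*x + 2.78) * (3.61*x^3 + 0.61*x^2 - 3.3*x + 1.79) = -5.3067*x^5 - 14.362*x^4 + 12.6115*x^3 + 11.3735*x^2 - 15.8507*x + 4.9762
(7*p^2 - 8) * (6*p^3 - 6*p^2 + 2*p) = 42*p^5 - 42*p^4 - 34*p^3 + 48*p^2 - 16*p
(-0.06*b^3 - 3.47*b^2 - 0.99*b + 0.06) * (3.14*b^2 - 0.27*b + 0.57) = -0.1884*b^5 - 10.8796*b^4 - 2.2059*b^3 - 1.5222*b^2 - 0.5805*b + 0.0342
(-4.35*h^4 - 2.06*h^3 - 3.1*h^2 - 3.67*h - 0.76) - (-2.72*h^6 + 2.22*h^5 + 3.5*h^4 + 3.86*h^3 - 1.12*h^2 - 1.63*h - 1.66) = 2.72*h^6 - 2.22*h^5 - 7.85*h^4 - 5.92*h^3 - 1.98*h^2 - 2.04*h + 0.9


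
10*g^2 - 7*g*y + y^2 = (-5*g + y)*(-2*g + y)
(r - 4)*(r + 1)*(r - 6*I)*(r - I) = r^4 - 3*r^3 - 7*I*r^3 - 10*r^2 + 21*I*r^2 + 18*r + 28*I*r + 24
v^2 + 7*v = v*(v + 7)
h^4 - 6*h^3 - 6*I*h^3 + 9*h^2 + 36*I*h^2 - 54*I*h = h*(h - 3)^2*(h - 6*I)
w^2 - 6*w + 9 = (w - 3)^2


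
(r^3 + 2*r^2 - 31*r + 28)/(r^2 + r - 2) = (r^2 + 3*r - 28)/(r + 2)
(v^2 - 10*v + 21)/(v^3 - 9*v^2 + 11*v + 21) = 1/(v + 1)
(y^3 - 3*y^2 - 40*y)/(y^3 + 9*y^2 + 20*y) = (y - 8)/(y + 4)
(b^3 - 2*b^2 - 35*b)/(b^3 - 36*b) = (b^2 - 2*b - 35)/(b^2 - 36)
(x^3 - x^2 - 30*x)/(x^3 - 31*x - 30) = x/(x + 1)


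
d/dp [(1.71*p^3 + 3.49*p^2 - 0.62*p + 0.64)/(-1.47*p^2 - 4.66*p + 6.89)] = (-2.5137*p^4 - 15.9372*p^3 + 18.1709*p^2 + 49.9738*p - 1.2894)/(2.1609*p^4 + 13.7004*p^3 + 1.459*p^2 - 64.2148*p + 47.4721)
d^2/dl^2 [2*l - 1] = 0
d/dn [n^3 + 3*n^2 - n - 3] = 3*n^2 + 6*n - 1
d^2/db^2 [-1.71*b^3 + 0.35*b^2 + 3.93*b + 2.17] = 0.7 - 10.26*b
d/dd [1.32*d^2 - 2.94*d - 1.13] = 2.64*d - 2.94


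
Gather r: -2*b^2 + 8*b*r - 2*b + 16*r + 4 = -2*b^2 - 2*b + r*(8*b + 16) + 4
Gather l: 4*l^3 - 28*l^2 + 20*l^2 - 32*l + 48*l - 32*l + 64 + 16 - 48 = 4*l^3 - 8*l^2 - 16*l + 32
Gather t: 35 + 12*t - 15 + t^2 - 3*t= t^2 + 9*t + 20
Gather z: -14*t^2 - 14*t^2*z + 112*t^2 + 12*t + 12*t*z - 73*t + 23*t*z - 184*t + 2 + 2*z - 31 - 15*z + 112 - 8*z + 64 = 98*t^2 - 245*t + z*(-14*t^2 + 35*t - 21) + 147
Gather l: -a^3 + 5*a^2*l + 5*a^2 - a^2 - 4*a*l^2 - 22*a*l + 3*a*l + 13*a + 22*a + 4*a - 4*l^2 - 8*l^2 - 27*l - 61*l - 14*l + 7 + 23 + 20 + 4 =-a^3 + 4*a^2 + 39*a + l^2*(-4*a - 12) + l*(5*a^2 - 19*a - 102) + 54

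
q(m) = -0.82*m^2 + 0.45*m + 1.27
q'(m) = 0.45 - 1.64*m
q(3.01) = -4.80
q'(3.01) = -4.49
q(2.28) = -1.97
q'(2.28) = -3.29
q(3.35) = -6.42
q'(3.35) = -5.04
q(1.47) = 0.16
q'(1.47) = -1.96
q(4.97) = -16.75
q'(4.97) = -7.70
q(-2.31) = -4.15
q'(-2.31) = 4.24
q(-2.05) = -3.10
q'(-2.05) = 3.81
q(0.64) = 1.22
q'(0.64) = -0.60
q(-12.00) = -122.21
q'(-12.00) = 20.13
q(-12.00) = -122.21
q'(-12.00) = 20.13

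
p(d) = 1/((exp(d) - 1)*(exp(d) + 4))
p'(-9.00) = 0.00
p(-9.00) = -0.25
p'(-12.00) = 0.00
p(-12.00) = -0.25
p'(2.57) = -0.01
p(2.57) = 0.00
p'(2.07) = -0.02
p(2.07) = 0.01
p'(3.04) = -0.00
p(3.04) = 0.00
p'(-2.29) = -0.02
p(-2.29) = -0.27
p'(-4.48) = -0.00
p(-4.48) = -0.25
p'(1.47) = -0.07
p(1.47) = 0.04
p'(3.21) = -0.00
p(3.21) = 0.00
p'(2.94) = -0.00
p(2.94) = 0.00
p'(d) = -exp(d)/((exp(d) - 1)*(exp(d) + 4)^2) - exp(d)/((exp(d) - 1)^2*(exp(d) + 4)) = (-2*exp(d) - 3)*exp(d)/(exp(4*d) + 6*exp(3*d) + exp(2*d) - 24*exp(d) + 16)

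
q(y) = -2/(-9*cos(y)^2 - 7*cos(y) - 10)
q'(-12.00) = 0.05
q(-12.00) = 0.09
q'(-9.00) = 0.06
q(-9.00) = 0.18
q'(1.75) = 0.09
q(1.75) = 0.22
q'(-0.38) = -0.03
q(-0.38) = 0.08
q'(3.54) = 0.06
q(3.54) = 0.18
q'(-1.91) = -0.03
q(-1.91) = 0.23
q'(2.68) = -0.07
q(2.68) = 0.18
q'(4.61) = -0.12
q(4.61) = 0.21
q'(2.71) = -0.06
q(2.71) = 0.18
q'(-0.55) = -0.05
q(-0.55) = 0.09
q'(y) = -2*(-18*sin(y)*cos(y) - 7*sin(y))/(-9*cos(y)^2 - 7*cos(y) - 10)^2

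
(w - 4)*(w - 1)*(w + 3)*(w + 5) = w^4 + 3*w^3 - 21*w^2 - 43*w + 60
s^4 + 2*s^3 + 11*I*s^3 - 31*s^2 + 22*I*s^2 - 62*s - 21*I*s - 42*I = (s + 2)*(s + I)*(s + 3*I)*(s + 7*I)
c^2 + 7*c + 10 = (c + 2)*(c + 5)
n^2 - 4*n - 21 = (n - 7)*(n + 3)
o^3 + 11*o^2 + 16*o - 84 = (o - 2)*(o + 6)*(o + 7)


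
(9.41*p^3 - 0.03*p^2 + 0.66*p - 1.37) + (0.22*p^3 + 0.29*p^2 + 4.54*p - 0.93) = 9.63*p^3 + 0.26*p^2 + 5.2*p - 2.3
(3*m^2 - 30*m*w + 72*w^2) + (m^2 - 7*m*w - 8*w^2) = 4*m^2 - 37*m*w + 64*w^2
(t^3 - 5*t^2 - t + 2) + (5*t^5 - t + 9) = 5*t^5 + t^3 - 5*t^2 - 2*t + 11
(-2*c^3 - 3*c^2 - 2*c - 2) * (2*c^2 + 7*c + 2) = -4*c^5 - 20*c^4 - 29*c^3 - 24*c^2 - 18*c - 4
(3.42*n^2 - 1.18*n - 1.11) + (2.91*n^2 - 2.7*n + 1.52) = 6.33*n^2 - 3.88*n + 0.41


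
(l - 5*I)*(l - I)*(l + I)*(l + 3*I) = l^4 - 2*I*l^3 + 16*l^2 - 2*I*l + 15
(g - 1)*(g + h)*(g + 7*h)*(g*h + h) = g^4*h + 8*g^3*h^2 + 7*g^2*h^3 - g^2*h - 8*g*h^2 - 7*h^3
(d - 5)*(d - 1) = d^2 - 6*d + 5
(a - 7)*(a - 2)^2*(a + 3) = a^4 - 8*a^3 - a^2 + 68*a - 84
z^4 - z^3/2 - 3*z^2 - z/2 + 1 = (z - 2)*(z - 1/2)*(z + 1)^2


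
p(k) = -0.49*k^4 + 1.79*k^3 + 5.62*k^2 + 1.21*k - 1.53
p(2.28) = 38.42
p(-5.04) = -410.20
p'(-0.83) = -3.30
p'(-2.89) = 60.89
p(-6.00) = -828.15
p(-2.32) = -10.64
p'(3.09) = 29.39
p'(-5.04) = 331.89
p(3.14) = 65.46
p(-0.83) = 0.08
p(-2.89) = -35.48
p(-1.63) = 0.22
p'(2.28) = 31.52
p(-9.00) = -4077.00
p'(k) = -1.96*k^3 + 5.37*k^2 + 11.24*k + 1.21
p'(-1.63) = 5.64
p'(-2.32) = 28.51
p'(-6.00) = 550.45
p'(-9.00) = 1763.86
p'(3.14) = 28.77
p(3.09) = 64.01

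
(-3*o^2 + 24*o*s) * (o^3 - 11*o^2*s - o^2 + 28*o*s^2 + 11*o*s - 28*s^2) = -3*o^5 + 57*o^4*s + 3*o^4 - 348*o^3*s^2 - 57*o^3*s + 672*o^2*s^3 + 348*o^2*s^2 - 672*o*s^3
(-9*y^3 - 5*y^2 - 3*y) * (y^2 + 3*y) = -9*y^5 - 32*y^4 - 18*y^3 - 9*y^2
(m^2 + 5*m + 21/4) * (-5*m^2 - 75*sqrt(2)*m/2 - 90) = -5*m^4 - 75*sqrt(2)*m^3/2 - 25*m^3 - 375*sqrt(2)*m^2/2 - 465*m^2/4 - 450*m - 1575*sqrt(2)*m/8 - 945/2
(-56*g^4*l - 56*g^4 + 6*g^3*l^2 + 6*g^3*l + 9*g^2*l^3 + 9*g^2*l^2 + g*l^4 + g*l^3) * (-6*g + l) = 336*g^5*l + 336*g^5 - 92*g^4*l^2 - 92*g^4*l - 48*g^3*l^3 - 48*g^3*l^2 + 3*g^2*l^4 + 3*g^2*l^3 + g*l^5 + g*l^4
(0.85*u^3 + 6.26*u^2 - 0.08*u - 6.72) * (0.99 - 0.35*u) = -0.2975*u^4 - 1.3495*u^3 + 6.2254*u^2 + 2.2728*u - 6.6528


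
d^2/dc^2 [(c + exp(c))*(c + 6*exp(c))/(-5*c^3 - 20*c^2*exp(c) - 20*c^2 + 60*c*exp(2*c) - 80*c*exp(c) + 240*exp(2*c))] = (-3*c^4*exp(c) - 6*c^3*exp(2*c) - 12*c^3*exp(c) - 2*c^3 - 48*c^2*exp(2*c) + 18*c^2*exp(c) - 36*c*exp(2*c) + 24*c*exp(c) - 8*exp(3*c) + 240*exp(2*c) - 96*exp(c))/(5*(c^6 - 6*c^5*exp(c) + 12*c^5 + 12*c^4*exp(2*c) - 72*c^4*exp(c) + 48*c^4 - 8*c^3*exp(3*c) + 144*c^3*exp(2*c) - 288*c^3*exp(c) + 64*c^3 - 96*c^2*exp(3*c) + 576*c^2*exp(2*c) - 384*c^2*exp(c) - 384*c*exp(3*c) + 768*c*exp(2*c) - 512*exp(3*c)))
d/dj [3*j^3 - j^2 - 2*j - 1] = 9*j^2 - 2*j - 2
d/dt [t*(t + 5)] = 2*t + 5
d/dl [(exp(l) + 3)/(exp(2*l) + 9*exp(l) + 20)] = (-(exp(l) + 3)*(2*exp(l) + 9) + exp(2*l) + 9*exp(l) + 20)*exp(l)/(exp(2*l) + 9*exp(l) + 20)^2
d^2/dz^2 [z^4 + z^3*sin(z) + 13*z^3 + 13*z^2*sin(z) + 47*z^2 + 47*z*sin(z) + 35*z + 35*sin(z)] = -z^3*sin(z) - 13*z^2*sin(z) + 6*z^2*cos(z) + 12*z^2 - 41*z*sin(z) + 52*z*cos(z) + 78*z - 9*sin(z) + 94*cos(z) + 94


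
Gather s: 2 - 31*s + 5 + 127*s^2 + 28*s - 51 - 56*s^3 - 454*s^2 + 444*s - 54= -56*s^3 - 327*s^2 + 441*s - 98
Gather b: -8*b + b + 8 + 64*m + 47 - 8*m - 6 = -7*b + 56*m + 49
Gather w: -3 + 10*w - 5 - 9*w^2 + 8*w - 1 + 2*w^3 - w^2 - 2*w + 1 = 2*w^3 - 10*w^2 + 16*w - 8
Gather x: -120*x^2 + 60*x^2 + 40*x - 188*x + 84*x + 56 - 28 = -60*x^2 - 64*x + 28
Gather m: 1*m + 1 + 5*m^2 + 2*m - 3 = 5*m^2 + 3*m - 2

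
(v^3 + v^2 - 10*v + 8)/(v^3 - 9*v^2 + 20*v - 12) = (v + 4)/(v - 6)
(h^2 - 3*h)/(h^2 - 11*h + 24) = h/(h - 8)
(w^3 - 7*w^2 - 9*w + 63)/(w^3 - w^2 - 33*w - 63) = (w - 3)/(w + 3)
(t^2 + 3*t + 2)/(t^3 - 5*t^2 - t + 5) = (t + 2)/(t^2 - 6*t + 5)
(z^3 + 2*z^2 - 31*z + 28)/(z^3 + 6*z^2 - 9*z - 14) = (z^2 - 5*z + 4)/(z^2 - z - 2)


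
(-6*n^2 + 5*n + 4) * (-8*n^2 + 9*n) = 48*n^4 - 94*n^3 + 13*n^2 + 36*n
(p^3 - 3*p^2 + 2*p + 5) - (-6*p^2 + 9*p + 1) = p^3 + 3*p^2 - 7*p + 4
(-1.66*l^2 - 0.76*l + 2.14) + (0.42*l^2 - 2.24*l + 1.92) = -1.24*l^2 - 3.0*l + 4.06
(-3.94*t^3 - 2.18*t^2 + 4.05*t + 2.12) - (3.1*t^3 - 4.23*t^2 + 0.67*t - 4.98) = -7.04*t^3 + 2.05*t^2 + 3.38*t + 7.1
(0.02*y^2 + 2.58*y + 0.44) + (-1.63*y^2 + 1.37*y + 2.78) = -1.61*y^2 + 3.95*y + 3.22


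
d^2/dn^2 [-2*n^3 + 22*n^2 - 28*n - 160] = 44 - 12*n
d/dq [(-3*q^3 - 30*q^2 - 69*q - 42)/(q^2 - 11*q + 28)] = 3*(-q^4 + 22*q^3 + 49*q^2 - 532*q - 798)/(q^4 - 22*q^3 + 177*q^2 - 616*q + 784)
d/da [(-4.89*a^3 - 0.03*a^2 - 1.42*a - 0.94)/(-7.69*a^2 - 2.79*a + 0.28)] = (37.6041*a^4 + 27.2862*a^3 - 14.9437*a^2 - 14.474*a - 3.0202)/(59.1361*a^4 + 42.9102*a^3 + 3.4777*a^2 - 1.5624*a + 0.0784)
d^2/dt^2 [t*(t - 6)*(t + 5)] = 6*t - 2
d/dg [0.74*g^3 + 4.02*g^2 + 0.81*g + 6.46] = 2.22*g^2 + 8.04*g + 0.81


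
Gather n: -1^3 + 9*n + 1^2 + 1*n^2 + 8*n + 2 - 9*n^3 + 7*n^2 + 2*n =-9*n^3 + 8*n^2 + 19*n + 2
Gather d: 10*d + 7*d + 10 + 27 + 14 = 17*d + 51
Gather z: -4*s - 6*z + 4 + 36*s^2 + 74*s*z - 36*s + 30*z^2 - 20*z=36*s^2 - 40*s + 30*z^2 + z*(74*s - 26) + 4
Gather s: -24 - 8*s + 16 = -8*s - 8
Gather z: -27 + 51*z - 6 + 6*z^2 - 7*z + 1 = 6*z^2 + 44*z - 32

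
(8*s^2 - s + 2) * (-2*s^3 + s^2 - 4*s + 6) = -16*s^5 + 10*s^4 - 37*s^3 + 54*s^2 - 14*s + 12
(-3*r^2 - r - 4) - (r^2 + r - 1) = -4*r^2 - 2*r - 3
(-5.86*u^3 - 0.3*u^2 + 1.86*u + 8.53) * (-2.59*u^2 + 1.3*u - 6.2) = 15.1774*u^5 - 6.841*u^4 + 31.1246*u^3 - 17.8147*u^2 - 0.443000000000001*u - 52.886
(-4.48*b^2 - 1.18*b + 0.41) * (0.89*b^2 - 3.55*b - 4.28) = -3.9872*b^4 + 14.8538*b^3 + 23.7283*b^2 + 3.5949*b - 1.7548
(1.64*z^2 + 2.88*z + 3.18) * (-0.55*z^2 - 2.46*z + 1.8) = -0.902*z^4 - 5.6184*z^3 - 5.8818*z^2 - 2.6388*z + 5.724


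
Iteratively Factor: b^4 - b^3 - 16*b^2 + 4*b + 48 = (b + 2)*(b^3 - 3*b^2 - 10*b + 24) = (b + 2)*(b + 3)*(b^2 - 6*b + 8) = (b - 4)*(b + 2)*(b + 3)*(b - 2)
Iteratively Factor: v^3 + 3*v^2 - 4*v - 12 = (v + 2)*(v^2 + v - 6) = (v + 2)*(v + 3)*(v - 2)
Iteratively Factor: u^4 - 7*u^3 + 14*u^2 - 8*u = (u - 4)*(u^3 - 3*u^2 + 2*u) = u*(u - 4)*(u^2 - 3*u + 2) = u*(u - 4)*(u - 2)*(u - 1)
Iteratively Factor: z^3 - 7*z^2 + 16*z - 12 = (z - 3)*(z^2 - 4*z + 4) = (z - 3)*(z - 2)*(z - 2)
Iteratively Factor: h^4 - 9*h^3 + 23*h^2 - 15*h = (h - 5)*(h^3 - 4*h^2 + 3*h) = (h - 5)*(h - 3)*(h^2 - h) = h*(h - 5)*(h - 3)*(h - 1)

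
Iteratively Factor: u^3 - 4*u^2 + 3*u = (u)*(u^2 - 4*u + 3) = u*(u - 1)*(u - 3)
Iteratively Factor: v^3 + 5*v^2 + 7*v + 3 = (v + 3)*(v^2 + 2*v + 1) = (v + 1)*(v + 3)*(v + 1)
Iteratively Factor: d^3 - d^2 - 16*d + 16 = (d + 4)*(d^2 - 5*d + 4) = (d - 4)*(d + 4)*(d - 1)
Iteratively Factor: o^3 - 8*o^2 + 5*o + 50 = (o - 5)*(o^2 - 3*o - 10) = (o - 5)*(o + 2)*(o - 5)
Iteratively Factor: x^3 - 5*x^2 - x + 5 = (x + 1)*(x^2 - 6*x + 5) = (x - 5)*(x + 1)*(x - 1)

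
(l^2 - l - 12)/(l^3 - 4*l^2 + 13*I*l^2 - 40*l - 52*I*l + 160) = (l + 3)/(l^2 + 13*I*l - 40)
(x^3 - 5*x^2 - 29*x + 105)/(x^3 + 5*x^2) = 1 - 10/x + 21/x^2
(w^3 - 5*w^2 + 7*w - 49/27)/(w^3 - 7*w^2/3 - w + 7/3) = (9*w^2 - 24*w + 7)/(9*(w^2 - 1))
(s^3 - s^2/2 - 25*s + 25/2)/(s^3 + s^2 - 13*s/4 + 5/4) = 2*(s^2 - 25)/(2*s^2 + 3*s - 5)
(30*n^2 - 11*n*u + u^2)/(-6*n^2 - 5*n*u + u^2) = (-5*n + u)/(n + u)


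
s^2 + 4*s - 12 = (s - 2)*(s + 6)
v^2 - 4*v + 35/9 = (v - 7/3)*(v - 5/3)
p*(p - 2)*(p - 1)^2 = p^4 - 4*p^3 + 5*p^2 - 2*p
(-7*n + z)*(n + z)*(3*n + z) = -21*n^3 - 25*n^2*z - 3*n*z^2 + z^3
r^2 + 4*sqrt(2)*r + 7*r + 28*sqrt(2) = (r + 7)*(r + 4*sqrt(2))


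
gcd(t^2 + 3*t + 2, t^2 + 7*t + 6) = t + 1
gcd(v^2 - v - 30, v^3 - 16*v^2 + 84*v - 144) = v - 6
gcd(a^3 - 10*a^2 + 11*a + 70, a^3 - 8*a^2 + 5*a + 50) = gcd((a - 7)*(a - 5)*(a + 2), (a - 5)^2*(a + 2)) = a^2 - 3*a - 10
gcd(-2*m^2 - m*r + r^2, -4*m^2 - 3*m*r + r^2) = m + r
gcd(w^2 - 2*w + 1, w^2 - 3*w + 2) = w - 1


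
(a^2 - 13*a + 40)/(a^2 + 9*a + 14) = (a^2 - 13*a + 40)/(a^2 + 9*a + 14)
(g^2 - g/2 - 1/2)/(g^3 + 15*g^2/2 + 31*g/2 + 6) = (g - 1)/(g^2 + 7*g + 12)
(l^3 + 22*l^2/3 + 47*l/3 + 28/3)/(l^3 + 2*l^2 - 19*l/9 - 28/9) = 3*(l + 4)/(3*l - 4)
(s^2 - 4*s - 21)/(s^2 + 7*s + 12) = (s - 7)/(s + 4)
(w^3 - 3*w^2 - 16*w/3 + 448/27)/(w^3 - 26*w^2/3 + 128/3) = (w^2 - w/3 - 56/9)/(w^2 - 6*w - 16)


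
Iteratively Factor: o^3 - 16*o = (o - 4)*(o^2 + 4*o) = (o - 4)*(o + 4)*(o)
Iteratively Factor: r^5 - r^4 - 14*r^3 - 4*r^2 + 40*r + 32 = (r + 2)*(r^4 - 3*r^3 - 8*r^2 + 12*r + 16) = (r + 2)^2*(r^3 - 5*r^2 + 2*r + 8) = (r + 1)*(r + 2)^2*(r^2 - 6*r + 8) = (r - 4)*(r + 1)*(r + 2)^2*(r - 2)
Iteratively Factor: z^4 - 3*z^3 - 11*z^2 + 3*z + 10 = (z - 1)*(z^3 - 2*z^2 - 13*z - 10) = (z - 1)*(z + 2)*(z^2 - 4*z - 5) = (z - 1)*(z + 1)*(z + 2)*(z - 5)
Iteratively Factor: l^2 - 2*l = (l - 2)*(l)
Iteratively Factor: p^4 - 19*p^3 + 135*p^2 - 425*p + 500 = (p - 5)*(p^3 - 14*p^2 + 65*p - 100) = (p - 5)*(p - 4)*(p^2 - 10*p + 25) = (p - 5)^2*(p - 4)*(p - 5)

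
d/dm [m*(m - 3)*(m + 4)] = 3*m^2 + 2*m - 12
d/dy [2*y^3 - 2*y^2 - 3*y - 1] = 6*y^2 - 4*y - 3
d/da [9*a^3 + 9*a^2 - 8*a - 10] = 27*a^2 + 18*a - 8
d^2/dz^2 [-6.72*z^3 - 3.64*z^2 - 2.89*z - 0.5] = -40.32*z - 7.28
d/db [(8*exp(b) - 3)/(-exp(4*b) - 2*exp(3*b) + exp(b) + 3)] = ((8*exp(b) - 3)*(4*exp(3*b) + 6*exp(2*b) - 1) - 8*exp(4*b) - 16*exp(3*b) + 8*exp(b) + 24)*exp(b)/(exp(4*b) + 2*exp(3*b) - exp(b) - 3)^2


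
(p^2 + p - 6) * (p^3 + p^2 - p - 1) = p^5 + 2*p^4 - 6*p^3 - 8*p^2 + 5*p + 6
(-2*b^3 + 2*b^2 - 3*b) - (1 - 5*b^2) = -2*b^3 + 7*b^2 - 3*b - 1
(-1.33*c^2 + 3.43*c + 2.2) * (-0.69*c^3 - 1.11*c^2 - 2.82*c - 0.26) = 0.9177*c^5 - 0.8904*c^4 - 1.5747*c^3 - 11.7688*c^2 - 7.0958*c - 0.572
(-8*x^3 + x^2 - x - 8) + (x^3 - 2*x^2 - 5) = -7*x^3 - x^2 - x - 13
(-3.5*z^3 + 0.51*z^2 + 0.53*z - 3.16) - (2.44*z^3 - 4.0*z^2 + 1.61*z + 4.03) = -5.94*z^3 + 4.51*z^2 - 1.08*z - 7.19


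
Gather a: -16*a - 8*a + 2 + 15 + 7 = 24 - 24*a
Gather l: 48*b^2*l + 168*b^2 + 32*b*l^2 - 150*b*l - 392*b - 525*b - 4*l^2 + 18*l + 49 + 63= 168*b^2 - 917*b + l^2*(32*b - 4) + l*(48*b^2 - 150*b + 18) + 112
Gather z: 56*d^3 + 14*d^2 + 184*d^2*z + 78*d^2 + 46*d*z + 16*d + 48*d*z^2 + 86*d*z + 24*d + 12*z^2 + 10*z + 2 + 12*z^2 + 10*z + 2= 56*d^3 + 92*d^2 + 40*d + z^2*(48*d + 24) + z*(184*d^2 + 132*d + 20) + 4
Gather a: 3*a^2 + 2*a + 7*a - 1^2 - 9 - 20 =3*a^2 + 9*a - 30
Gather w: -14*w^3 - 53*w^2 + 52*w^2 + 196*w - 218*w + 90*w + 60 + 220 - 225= -14*w^3 - w^2 + 68*w + 55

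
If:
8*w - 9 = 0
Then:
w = 9/8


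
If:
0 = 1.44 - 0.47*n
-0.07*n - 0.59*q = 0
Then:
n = 3.06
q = -0.36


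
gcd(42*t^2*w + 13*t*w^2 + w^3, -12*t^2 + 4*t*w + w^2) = 6*t + w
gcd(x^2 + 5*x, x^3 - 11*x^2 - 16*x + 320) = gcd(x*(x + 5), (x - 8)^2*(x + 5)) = x + 5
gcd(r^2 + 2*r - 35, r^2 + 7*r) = r + 7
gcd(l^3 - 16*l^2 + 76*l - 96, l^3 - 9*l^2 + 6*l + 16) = l^2 - 10*l + 16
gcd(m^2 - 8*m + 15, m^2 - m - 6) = m - 3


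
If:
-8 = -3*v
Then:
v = 8/3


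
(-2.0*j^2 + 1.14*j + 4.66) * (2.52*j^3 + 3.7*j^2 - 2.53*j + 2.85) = -5.04*j^5 - 4.5272*j^4 + 21.0212*j^3 + 8.6578*j^2 - 8.5408*j + 13.281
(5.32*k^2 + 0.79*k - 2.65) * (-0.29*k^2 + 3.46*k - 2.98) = -1.5428*k^4 + 18.1781*k^3 - 12.3517*k^2 - 11.5232*k + 7.897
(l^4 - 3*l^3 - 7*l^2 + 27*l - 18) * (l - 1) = l^5 - 4*l^4 - 4*l^3 + 34*l^2 - 45*l + 18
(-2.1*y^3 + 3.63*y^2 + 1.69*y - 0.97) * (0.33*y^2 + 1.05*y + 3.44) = -0.693*y^5 - 1.0071*y^4 - 2.8548*y^3 + 13.9416*y^2 + 4.7951*y - 3.3368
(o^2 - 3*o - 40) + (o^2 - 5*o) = 2*o^2 - 8*o - 40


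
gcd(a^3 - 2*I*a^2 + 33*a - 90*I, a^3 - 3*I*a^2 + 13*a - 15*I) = a - 5*I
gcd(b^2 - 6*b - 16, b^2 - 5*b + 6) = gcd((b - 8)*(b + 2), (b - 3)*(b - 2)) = 1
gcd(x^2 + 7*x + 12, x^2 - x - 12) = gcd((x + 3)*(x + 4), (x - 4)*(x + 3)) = x + 3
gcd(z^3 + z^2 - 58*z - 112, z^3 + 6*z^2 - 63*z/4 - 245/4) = z + 7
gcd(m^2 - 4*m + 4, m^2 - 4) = m - 2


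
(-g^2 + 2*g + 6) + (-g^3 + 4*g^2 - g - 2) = -g^3 + 3*g^2 + g + 4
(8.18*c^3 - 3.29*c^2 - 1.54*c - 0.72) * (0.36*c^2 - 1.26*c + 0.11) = 2.9448*c^5 - 11.4912*c^4 + 4.4908*c^3 + 1.3193*c^2 + 0.7378*c - 0.0792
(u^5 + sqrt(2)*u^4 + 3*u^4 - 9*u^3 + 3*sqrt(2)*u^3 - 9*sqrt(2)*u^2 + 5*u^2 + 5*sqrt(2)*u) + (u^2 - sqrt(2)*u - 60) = u^5 + sqrt(2)*u^4 + 3*u^4 - 9*u^3 + 3*sqrt(2)*u^3 - 9*sqrt(2)*u^2 + 6*u^2 + 4*sqrt(2)*u - 60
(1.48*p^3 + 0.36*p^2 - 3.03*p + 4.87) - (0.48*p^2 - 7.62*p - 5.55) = 1.48*p^3 - 0.12*p^2 + 4.59*p + 10.42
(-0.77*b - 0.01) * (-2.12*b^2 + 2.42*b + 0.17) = 1.6324*b^3 - 1.8422*b^2 - 0.1551*b - 0.0017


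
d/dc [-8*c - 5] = -8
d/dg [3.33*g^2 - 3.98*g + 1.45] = 6.66*g - 3.98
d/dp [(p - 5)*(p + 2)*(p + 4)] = 3*p^2 + 2*p - 22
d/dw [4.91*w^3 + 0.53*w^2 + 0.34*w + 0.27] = 14.73*w^2 + 1.06*w + 0.34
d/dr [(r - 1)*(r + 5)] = 2*r + 4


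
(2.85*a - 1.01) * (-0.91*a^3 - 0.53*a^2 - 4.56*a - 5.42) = -2.5935*a^4 - 0.5914*a^3 - 12.4607*a^2 - 10.8414*a + 5.4742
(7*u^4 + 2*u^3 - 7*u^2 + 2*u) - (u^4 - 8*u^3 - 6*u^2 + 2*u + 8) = 6*u^4 + 10*u^3 - u^2 - 8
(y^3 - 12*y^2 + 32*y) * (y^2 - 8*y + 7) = y^5 - 20*y^4 + 135*y^3 - 340*y^2 + 224*y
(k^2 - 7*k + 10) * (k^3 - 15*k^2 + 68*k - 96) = k^5 - 22*k^4 + 183*k^3 - 722*k^2 + 1352*k - 960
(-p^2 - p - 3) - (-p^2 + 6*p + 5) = -7*p - 8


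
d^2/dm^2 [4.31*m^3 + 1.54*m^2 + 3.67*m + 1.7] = 25.86*m + 3.08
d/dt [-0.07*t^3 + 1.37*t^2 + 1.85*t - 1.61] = -0.21*t^2 + 2.74*t + 1.85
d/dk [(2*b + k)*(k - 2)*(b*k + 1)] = b*(2*b + k)*(k - 2) + (2*b + k)*(b*k + 1) + (k - 2)*(b*k + 1)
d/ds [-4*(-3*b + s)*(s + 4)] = 12*b - 8*s - 16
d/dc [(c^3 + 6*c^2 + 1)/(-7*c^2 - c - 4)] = (-7*c^4 - 2*c^3 - 18*c^2 - 34*c + 1)/(49*c^4 + 14*c^3 + 57*c^2 + 8*c + 16)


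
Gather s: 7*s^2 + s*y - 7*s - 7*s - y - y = 7*s^2 + s*(y - 14) - 2*y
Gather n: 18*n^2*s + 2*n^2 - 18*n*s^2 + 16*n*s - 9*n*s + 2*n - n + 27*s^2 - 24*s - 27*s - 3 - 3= n^2*(18*s + 2) + n*(-18*s^2 + 7*s + 1) + 27*s^2 - 51*s - 6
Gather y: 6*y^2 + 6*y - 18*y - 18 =6*y^2 - 12*y - 18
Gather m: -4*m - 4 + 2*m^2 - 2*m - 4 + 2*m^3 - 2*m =2*m^3 + 2*m^2 - 8*m - 8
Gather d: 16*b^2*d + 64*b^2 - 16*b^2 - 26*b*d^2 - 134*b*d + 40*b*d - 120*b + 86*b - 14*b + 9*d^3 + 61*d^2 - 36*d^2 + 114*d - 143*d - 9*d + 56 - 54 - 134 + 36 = 48*b^2 - 48*b + 9*d^3 + d^2*(25 - 26*b) + d*(16*b^2 - 94*b - 38) - 96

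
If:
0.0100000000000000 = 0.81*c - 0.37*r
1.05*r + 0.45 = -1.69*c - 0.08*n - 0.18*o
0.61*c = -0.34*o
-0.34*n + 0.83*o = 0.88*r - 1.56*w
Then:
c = -0.128250949638525*w - 0.149270595923702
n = 5.8766308050484*w + 1.56950896540457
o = 0.23009729199853*w + 0.267809010333701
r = -0.280765592451905*w - 0.353808601887024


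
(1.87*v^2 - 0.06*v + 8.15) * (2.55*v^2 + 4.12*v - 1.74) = 4.7685*v^4 + 7.5514*v^3 + 17.2815*v^2 + 33.6824*v - 14.181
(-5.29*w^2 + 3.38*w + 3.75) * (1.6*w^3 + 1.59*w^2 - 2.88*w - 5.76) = -8.464*w^5 - 3.0031*w^4 + 26.6094*w^3 + 26.6985*w^2 - 30.2688*w - 21.6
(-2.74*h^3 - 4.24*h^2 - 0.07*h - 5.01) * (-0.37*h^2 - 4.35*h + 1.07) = 1.0138*h^5 + 13.4878*h^4 + 15.5381*h^3 - 2.3786*h^2 + 21.7186*h - 5.3607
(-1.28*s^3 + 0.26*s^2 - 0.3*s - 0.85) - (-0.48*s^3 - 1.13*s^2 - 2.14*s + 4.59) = -0.8*s^3 + 1.39*s^2 + 1.84*s - 5.44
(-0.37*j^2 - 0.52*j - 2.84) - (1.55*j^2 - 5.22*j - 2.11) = -1.92*j^2 + 4.7*j - 0.73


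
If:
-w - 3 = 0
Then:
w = -3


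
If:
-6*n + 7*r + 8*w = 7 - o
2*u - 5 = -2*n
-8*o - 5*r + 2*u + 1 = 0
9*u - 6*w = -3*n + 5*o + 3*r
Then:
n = 1925/472 - 157*w/118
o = 114*w/59 - 399/118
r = 1175/236 - 151*w/59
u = 157*w/118 - 745/472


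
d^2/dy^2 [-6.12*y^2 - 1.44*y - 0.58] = -12.2400000000000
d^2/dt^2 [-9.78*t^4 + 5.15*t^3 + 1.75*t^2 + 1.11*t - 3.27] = -117.36*t^2 + 30.9*t + 3.5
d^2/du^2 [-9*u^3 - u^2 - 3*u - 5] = -54*u - 2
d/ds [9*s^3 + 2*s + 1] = 27*s^2 + 2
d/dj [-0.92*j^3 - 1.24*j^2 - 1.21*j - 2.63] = -2.76*j^2 - 2.48*j - 1.21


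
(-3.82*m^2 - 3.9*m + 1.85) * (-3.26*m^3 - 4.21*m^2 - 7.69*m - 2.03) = 12.4532*m^5 + 28.7962*m^4 + 39.7638*m^3 + 29.9571*m^2 - 6.3095*m - 3.7555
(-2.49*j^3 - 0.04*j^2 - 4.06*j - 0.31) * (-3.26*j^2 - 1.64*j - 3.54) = 8.1174*j^5 + 4.214*j^4 + 22.1158*j^3 + 7.8106*j^2 + 14.8808*j + 1.0974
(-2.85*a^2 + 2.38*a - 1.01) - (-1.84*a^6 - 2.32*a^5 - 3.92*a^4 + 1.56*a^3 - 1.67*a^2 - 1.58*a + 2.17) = 1.84*a^6 + 2.32*a^5 + 3.92*a^4 - 1.56*a^3 - 1.18*a^2 + 3.96*a - 3.18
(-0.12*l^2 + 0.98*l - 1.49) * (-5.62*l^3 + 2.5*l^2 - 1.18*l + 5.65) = 0.6744*l^5 - 5.8076*l^4 + 10.9654*l^3 - 5.5594*l^2 + 7.2952*l - 8.4185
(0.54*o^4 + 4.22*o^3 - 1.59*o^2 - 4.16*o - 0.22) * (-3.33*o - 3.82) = -1.7982*o^5 - 16.1154*o^4 - 10.8257*o^3 + 19.9266*o^2 + 16.6238*o + 0.8404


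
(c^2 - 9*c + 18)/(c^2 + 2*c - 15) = (c - 6)/(c + 5)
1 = 1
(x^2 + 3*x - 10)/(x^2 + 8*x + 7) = (x^2 + 3*x - 10)/(x^2 + 8*x + 7)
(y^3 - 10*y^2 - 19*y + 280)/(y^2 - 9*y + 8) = (y^2 - 2*y - 35)/(y - 1)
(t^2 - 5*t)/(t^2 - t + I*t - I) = t*(t - 5)/(t^2 - t + I*t - I)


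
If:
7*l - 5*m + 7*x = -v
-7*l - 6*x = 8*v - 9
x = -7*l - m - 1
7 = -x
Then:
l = 83/47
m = -299/47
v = 227/47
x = -7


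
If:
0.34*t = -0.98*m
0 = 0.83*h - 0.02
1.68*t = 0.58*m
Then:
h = 0.02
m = 0.00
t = 0.00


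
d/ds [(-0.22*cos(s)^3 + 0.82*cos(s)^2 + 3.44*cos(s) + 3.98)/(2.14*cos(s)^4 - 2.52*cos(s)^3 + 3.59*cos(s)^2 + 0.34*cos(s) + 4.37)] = (-0.4708*cos(s)^6 + 3.5096*cos(s)^5 + 20.8082*cos(s)^4 + 16.8808*cos(s)^3 - 15.1338*cos(s)^2 + 21.4096*cos(s) - 13.6796)*sin(s)/(4.5796*cos(s)^8 - 10.7856*cos(s)^7 + 21.7156*cos(s)^6 - 16.6384*cos(s)^5 + 29.8781*cos(s)^4 - 19.5836*cos(s)^3 + 31.4922*cos(s)^2 + 2.9716*cos(s) + 19.0969)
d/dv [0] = 0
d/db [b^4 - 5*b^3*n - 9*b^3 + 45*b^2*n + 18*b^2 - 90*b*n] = 4*b^3 - 15*b^2*n - 27*b^2 + 90*b*n + 36*b - 90*n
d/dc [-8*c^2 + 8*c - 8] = 8 - 16*c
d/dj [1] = 0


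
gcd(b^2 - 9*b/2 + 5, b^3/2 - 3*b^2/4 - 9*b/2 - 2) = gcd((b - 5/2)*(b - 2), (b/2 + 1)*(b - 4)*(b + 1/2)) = 1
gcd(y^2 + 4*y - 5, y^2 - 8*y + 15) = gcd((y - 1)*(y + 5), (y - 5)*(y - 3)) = 1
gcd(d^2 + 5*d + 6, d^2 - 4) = d + 2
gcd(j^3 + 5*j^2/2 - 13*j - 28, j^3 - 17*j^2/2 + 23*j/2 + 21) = j - 7/2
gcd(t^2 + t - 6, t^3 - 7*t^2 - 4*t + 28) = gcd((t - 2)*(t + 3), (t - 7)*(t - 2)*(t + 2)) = t - 2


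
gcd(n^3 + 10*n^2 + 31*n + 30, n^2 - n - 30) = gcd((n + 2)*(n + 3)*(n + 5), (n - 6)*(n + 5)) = n + 5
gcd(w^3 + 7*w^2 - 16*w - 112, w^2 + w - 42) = w + 7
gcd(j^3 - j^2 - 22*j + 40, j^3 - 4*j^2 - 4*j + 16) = j^2 - 6*j + 8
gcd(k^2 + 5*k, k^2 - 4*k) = k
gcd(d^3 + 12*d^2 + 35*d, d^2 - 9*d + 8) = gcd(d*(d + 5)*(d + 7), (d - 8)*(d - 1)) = 1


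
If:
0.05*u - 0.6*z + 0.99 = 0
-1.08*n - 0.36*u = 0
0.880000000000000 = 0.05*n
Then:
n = 17.60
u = -52.80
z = -2.75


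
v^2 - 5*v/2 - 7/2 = (v - 7/2)*(v + 1)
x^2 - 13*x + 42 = (x - 7)*(x - 6)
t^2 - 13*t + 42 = (t - 7)*(t - 6)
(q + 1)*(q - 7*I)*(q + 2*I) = q^3 + q^2 - 5*I*q^2 + 14*q - 5*I*q + 14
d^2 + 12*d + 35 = (d + 5)*(d + 7)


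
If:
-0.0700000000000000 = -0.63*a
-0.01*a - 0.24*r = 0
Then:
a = 0.11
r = -0.00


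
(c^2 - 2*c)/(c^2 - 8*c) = (c - 2)/(c - 8)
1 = 1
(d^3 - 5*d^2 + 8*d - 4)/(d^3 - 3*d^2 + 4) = (d - 1)/(d + 1)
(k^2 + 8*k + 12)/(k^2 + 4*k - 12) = (k + 2)/(k - 2)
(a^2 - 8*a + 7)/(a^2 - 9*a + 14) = (a - 1)/(a - 2)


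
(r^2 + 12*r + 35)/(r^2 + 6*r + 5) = (r + 7)/(r + 1)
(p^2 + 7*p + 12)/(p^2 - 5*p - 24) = (p + 4)/(p - 8)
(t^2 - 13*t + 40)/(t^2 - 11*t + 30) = (t - 8)/(t - 6)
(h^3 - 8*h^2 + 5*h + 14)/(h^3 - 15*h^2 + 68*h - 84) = (h + 1)/(h - 6)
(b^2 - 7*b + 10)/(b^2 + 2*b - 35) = (b - 2)/(b + 7)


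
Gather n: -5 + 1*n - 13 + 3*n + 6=4*n - 12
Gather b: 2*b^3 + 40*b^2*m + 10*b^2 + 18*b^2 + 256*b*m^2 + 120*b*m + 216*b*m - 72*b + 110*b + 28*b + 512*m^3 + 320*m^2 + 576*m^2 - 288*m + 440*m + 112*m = 2*b^3 + b^2*(40*m + 28) + b*(256*m^2 + 336*m + 66) + 512*m^3 + 896*m^2 + 264*m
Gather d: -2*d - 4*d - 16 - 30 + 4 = -6*d - 42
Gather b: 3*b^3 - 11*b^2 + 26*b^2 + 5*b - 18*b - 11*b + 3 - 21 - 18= 3*b^3 + 15*b^2 - 24*b - 36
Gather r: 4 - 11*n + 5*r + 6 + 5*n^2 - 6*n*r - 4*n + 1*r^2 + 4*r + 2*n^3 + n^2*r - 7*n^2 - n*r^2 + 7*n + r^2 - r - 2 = 2*n^3 - 2*n^2 - 8*n + r^2*(2 - n) + r*(n^2 - 6*n + 8) + 8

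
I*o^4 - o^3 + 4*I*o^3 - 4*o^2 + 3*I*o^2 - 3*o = o*(o + 3)*(o + I)*(I*o + I)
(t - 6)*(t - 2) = t^2 - 8*t + 12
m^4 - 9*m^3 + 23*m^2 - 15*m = m*(m - 5)*(m - 3)*(m - 1)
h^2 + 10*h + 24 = (h + 4)*(h + 6)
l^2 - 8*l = l*(l - 8)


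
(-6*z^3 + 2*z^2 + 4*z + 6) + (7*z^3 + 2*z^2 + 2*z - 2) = z^3 + 4*z^2 + 6*z + 4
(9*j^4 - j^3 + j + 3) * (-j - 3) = -9*j^5 - 26*j^4 + 3*j^3 - j^2 - 6*j - 9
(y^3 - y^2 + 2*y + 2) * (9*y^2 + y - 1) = 9*y^5 - 8*y^4 + 16*y^3 + 21*y^2 - 2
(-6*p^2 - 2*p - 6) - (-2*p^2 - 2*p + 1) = -4*p^2 - 7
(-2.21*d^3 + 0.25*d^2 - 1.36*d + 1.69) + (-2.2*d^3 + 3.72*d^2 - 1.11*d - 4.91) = -4.41*d^3 + 3.97*d^2 - 2.47*d - 3.22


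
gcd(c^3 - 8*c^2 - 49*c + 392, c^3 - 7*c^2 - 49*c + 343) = c^2 - 49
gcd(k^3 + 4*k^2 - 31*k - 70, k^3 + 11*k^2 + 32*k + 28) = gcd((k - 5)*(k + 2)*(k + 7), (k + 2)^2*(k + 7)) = k^2 + 9*k + 14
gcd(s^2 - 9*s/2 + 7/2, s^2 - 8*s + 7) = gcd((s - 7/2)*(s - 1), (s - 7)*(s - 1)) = s - 1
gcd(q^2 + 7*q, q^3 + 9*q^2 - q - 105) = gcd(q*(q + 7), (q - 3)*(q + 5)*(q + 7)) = q + 7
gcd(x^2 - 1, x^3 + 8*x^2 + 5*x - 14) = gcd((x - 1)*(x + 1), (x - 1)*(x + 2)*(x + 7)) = x - 1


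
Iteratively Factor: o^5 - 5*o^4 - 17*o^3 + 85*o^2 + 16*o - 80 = (o - 5)*(o^4 - 17*o^2 + 16) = (o - 5)*(o - 1)*(o^3 + o^2 - 16*o - 16) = (o - 5)*(o - 1)*(o + 4)*(o^2 - 3*o - 4) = (o - 5)*(o - 1)*(o + 1)*(o + 4)*(o - 4)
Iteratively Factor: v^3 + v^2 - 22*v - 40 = (v + 4)*(v^2 - 3*v - 10) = (v + 2)*(v + 4)*(v - 5)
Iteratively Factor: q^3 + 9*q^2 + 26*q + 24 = (q + 3)*(q^2 + 6*q + 8) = (q + 2)*(q + 3)*(q + 4)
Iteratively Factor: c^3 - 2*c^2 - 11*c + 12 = (c - 1)*(c^2 - c - 12) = (c - 4)*(c - 1)*(c + 3)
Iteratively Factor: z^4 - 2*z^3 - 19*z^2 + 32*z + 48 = (z - 3)*(z^3 + z^2 - 16*z - 16) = (z - 4)*(z - 3)*(z^2 + 5*z + 4) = (z - 4)*(z - 3)*(z + 4)*(z + 1)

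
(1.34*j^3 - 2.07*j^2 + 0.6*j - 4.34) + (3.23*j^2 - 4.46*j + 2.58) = 1.34*j^3 + 1.16*j^2 - 3.86*j - 1.76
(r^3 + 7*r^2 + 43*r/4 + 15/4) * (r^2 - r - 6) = r^5 + 6*r^4 - 9*r^3/4 - 49*r^2 - 273*r/4 - 45/2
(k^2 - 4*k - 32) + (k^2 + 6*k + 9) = 2*k^2 + 2*k - 23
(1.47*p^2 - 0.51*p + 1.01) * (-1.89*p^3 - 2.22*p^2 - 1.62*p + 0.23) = -2.7783*p^5 - 2.2995*p^4 - 3.1581*p^3 - 1.0779*p^2 - 1.7535*p + 0.2323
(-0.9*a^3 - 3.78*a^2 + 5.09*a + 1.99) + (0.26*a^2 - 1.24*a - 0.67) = -0.9*a^3 - 3.52*a^2 + 3.85*a + 1.32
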